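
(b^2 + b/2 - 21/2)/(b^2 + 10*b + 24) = (2*b^2 + b - 21)/(2*(b^2 + 10*b + 24))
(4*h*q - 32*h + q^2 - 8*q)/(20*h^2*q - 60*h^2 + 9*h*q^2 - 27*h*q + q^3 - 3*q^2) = (q - 8)/(5*h*q - 15*h + q^2 - 3*q)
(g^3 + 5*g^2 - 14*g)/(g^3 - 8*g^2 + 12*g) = (g + 7)/(g - 6)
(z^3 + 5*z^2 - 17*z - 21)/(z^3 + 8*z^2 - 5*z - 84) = (z + 1)/(z + 4)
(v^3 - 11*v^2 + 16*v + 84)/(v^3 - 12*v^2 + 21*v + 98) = (v - 6)/(v - 7)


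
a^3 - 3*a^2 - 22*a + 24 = (a - 6)*(a - 1)*(a + 4)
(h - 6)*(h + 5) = h^2 - h - 30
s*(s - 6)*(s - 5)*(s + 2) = s^4 - 9*s^3 + 8*s^2 + 60*s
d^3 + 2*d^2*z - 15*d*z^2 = d*(d - 3*z)*(d + 5*z)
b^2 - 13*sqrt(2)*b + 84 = (b - 7*sqrt(2))*(b - 6*sqrt(2))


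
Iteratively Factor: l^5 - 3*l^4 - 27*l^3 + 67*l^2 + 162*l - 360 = (l + 4)*(l^4 - 7*l^3 + l^2 + 63*l - 90) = (l - 5)*(l + 4)*(l^3 - 2*l^2 - 9*l + 18) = (l - 5)*(l + 3)*(l + 4)*(l^2 - 5*l + 6) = (l - 5)*(l - 2)*(l + 3)*(l + 4)*(l - 3)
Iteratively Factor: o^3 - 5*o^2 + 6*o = (o - 2)*(o^2 - 3*o) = (o - 3)*(o - 2)*(o)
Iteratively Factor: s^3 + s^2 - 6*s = (s - 2)*(s^2 + 3*s) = (s - 2)*(s + 3)*(s)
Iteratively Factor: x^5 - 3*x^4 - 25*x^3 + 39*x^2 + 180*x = (x)*(x^4 - 3*x^3 - 25*x^2 + 39*x + 180) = x*(x - 4)*(x^3 + x^2 - 21*x - 45) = x*(x - 5)*(x - 4)*(x^2 + 6*x + 9) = x*(x - 5)*(x - 4)*(x + 3)*(x + 3)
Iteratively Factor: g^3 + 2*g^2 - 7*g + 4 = (g - 1)*(g^2 + 3*g - 4) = (g - 1)^2*(g + 4)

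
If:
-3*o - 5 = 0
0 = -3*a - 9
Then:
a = -3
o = -5/3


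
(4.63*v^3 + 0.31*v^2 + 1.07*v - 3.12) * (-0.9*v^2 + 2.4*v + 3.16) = -4.167*v^5 + 10.833*v^4 + 14.4118*v^3 + 6.3556*v^2 - 4.1068*v - 9.8592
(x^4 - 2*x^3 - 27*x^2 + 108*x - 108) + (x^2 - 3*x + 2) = x^4 - 2*x^3 - 26*x^2 + 105*x - 106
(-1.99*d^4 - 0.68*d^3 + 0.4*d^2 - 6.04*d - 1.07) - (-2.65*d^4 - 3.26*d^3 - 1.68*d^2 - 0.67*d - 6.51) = 0.66*d^4 + 2.58*d^3 + 2.08*d^2 - 5.37*d + 5.44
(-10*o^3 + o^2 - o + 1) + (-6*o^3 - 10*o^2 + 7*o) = -16*o^3 - 9*o^2 + 6*o + 1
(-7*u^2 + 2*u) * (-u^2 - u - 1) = 7*u^4 + 5*u^3 + 5*u^2 - 2*u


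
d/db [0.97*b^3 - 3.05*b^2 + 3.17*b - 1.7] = 2.91*b^2 - 6.1*b + 3.17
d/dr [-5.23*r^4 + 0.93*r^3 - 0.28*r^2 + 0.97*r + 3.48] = -20.92*r^3 + 2.79*r^2 - 0.56*r + 0.97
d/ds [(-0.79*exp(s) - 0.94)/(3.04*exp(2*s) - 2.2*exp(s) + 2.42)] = (2.4016*exp(2*s) + 5.7152*exp(s) - 3.9798)*exp(s)/(9.2416*exp(4*s) - 13.376*exp(3*s) + 19.5536*exp(2*s) - 10.648*exp(s) + 5.8564)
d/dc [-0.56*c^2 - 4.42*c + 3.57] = -1.12*c - 4.42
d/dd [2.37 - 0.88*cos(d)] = 0.88*sin(d)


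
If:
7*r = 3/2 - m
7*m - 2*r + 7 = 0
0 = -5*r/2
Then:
No Solution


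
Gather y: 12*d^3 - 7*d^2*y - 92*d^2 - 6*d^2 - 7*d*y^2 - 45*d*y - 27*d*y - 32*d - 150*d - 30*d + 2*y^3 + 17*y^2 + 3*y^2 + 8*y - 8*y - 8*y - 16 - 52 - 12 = 12*d^3 - 98*d^2 - 212*d + 2*y^3 + y^2*(20 - 7*d) + y*(-7*d^2 - 72*d - 8) - 80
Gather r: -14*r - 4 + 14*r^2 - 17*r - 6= 14*r^2 - 31*r - 10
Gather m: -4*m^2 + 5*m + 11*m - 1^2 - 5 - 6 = -4*m^2 + 16*m - 12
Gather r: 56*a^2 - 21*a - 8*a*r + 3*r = 56*a^2 - 21*a + r*(3 - 8*a)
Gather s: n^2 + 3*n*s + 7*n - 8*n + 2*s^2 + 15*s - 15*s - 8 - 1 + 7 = n^2 + 3*n*s - n + 2*s^2 - 2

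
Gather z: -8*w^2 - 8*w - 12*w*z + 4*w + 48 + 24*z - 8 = -8*w^2 - 4*w + z*(24 - 12*w) + 40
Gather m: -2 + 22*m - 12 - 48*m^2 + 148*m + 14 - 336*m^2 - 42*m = -384*m^2 + 128*m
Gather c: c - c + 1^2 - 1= 0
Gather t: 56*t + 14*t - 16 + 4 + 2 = 70*t - 10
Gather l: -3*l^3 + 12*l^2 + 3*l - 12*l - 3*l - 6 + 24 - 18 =-3*l^3 + 12*l^2 - 12*l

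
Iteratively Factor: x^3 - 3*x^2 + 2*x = (x - 1)*(x^2 - 2*x) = (x - 2)*(x - 1)*(x)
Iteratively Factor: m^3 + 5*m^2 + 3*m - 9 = (m + 3)*(m^2 + 2*m - 3) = (m - 1)*(m + 3)*(m + 3)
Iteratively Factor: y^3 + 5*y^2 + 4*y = (y + 4)*(y^2 + y) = y*(y + 4)*(y + 1)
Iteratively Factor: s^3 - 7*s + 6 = (s + 3)*(s^2 - 3*s + 2) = (s - 2)*(s + 3)*(s - 1)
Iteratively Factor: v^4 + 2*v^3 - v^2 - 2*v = (v + 2)*(v^3 - v) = (v + 1)*(v + 2)*(v^2 - v) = (v - 1)*(v + 1)*(v + 2)*(v)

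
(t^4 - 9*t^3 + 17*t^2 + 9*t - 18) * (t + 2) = t^5 - 7*t^4 - t^3 + 43*t^2 - 36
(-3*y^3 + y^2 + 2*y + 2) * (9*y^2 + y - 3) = -27*y^5 + 6*y^4 + 28*y^3 + 17*y^2 - 4*y - 6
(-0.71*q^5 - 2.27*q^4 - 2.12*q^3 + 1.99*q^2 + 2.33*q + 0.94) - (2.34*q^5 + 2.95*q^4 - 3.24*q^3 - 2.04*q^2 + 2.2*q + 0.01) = -3.05*q^5 - 5.22*q^4 + 1.12*q^3 + 4.03*q^2 + 0.13*q + 0.93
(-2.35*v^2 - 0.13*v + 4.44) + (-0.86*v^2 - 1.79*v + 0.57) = -3.21*v^2 - 1.92*v + 5.01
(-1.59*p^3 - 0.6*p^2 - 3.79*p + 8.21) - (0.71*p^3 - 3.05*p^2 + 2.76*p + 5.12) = -2.3*p^3 + 2.45*p^2 - 6.55*p + 3.09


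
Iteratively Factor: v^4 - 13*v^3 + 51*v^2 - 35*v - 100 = (v - 4)*(v^3 - 9*v^2 + 15*v + 25) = (v - 5)*(v - 4)*(v^2 - 4*v - 5) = (v - 5)^2*(v - 4)*(v + 1)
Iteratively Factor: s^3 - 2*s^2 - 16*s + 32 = (s + 4)*(s^2 - 6*s + 8) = (s - 2)*(s + 4)*(s - 4)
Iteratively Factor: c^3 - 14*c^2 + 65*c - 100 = (c - 5)*(c^2 - 9*c + 20) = (c - 5)*(c - 4)*(c - 5)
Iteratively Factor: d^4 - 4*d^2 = (d)*(d^3 - 4*d) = d*(d + 2)*(d^2 - 2*d) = d^2*(d + 2)*(d - 2)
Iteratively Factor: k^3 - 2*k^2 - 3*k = (k - 3)*(k^2 + k) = k*(k - 3)*(k + 1)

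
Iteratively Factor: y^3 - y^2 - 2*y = (y + 1)*(y^2 - 2*y) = y*(y + 1)*(y - 2)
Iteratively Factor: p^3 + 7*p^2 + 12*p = (p + 3)*(p^2 + 4*p) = (p + 3)*(p + 4)*(p)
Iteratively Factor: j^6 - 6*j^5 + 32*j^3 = (j - 4)*(j^5 - 2*j^4 - 8*j^3) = j*(j - 4)*(j^4 - 2*j^3 - 8*j^2) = j*(j - 4)^2*(j^3 + 2*j^2) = j^2*(j - 4)^2*(j^2 + 2*j) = j^2*(j - 4)^2*(j + 2)*(j)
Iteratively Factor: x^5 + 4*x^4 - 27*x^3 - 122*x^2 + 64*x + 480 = (x - 2)*(x^4 + 6*x^3 - 15*x^2 - 152*x - 240) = (x - 2)*(x + 4)*(x^3 + 2*x^2 - 23*x - 60) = (x - 2)*(x + 3)*(x + 4)*(x^2 - x - 20) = (x - 5)*(x - 2)*(x + 3)*(x + 4)*(x + 4)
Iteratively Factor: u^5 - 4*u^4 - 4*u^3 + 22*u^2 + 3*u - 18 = (u + 2)*(u^4 - 6*u^3 + 8*u^2 + 6*u - 9) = (u - 1)*(u + 2)*(u^3 - 5*u^2 + 3*u + 9) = (u - 1)*(u + 1)*(u + 2)*(u^2 - 6*u + 9) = (u - 3)*(u - 1)*(u + 1)*(u + 2)*(u - 3)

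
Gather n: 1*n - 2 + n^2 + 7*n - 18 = n^2 + 8*n - 20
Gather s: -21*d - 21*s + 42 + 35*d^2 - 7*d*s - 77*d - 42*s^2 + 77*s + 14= 35*d^2 - 98*d - 42*s^2 + s*(56 - 7*d) + 56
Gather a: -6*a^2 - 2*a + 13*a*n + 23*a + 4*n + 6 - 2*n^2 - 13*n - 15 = -6*a^2 + a*(13*n + 21) - 2*n^2 - 9*n - 9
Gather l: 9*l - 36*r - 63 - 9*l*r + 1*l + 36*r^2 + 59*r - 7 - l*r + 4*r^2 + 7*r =l*(10 - 10*r) + 40*r^2 + 30*r - 70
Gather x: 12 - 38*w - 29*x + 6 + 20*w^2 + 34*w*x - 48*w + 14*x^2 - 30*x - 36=20*w^2 - 86*w + 14*x^2 + x*(34*w - 59) - 18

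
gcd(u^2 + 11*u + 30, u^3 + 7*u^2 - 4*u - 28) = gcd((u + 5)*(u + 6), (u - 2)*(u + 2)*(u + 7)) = 1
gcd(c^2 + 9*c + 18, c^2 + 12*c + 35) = 1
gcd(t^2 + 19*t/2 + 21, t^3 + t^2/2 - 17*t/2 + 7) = t + 7/2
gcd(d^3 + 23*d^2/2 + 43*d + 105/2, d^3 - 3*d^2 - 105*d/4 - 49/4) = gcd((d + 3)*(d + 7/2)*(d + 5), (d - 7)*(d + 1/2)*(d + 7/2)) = d + 7/2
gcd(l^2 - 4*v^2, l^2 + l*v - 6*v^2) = -l + 2*v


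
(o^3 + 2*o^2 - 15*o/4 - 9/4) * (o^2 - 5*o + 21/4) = o^5 - 3*o^4 - 17*o^3/2 + 27*o^2 - 135*o/16 - 189/16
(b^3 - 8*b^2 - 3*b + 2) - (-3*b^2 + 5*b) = b^3 - 5*b^2 - 8*b + 2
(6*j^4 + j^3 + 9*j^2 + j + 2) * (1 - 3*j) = -18*j^5 + 3*j^4 - 26*j^3 + 6*j^2 - 5*j + 2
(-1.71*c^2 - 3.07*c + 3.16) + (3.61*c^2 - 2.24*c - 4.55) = 1.9*c^2 - 5.31*c - 1.39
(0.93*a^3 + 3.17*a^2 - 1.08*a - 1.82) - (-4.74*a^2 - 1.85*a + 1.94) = 0.93*a^3 + 7.91*a^2 + 0.77*a - 3.76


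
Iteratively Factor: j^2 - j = (j - 1)*(j)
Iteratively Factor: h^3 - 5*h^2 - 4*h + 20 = (h - 2)*(h^2 - 3*h - 10) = (h - 2)*(h + 2)*(h - 5)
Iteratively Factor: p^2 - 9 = (p - 3)*(p + 3)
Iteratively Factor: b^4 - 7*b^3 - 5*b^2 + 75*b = (b)*(b^3 - 7*b^2 - 5*b + 75) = b*(b + 3)*(b^2 - 10*b + 25) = b*(b - 5)*(b + 3)*(b - 5)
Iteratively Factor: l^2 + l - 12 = (l + 4)*(l - 3)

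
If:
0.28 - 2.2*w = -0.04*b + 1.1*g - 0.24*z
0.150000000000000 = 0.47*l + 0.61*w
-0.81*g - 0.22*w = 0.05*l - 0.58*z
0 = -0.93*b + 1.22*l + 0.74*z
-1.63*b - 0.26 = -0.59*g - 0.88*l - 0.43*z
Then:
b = -0.49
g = -0.45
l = -0.05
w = 0.29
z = -0.53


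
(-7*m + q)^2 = 49*m^2 - 14*m*q + q^2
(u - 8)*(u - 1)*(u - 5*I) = u^3 - 9*u^2 - 5*I*u^2 + 8*u + 45*I*u - 40*I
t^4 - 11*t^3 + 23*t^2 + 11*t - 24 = (t - 8)*(t - 3)*(t - 1)*(t + 1)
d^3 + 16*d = d*(d - 4*I)*(d + 4*I)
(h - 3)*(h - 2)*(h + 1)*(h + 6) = h^4 + 2*h^3 - 23*h^2 + 12*h + 36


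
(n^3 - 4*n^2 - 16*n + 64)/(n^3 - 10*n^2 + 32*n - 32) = (n + 4)/(n - 2)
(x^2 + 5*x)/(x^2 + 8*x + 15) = x/(x + 3)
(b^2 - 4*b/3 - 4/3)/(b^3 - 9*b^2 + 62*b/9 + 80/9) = 3*(b - 2)/(3*b^2 - 29*b + 40)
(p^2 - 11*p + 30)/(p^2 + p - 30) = (p - 6)/(p + 6)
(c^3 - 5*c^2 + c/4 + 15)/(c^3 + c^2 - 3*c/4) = (2*c^2 - 13*c + 20)/(c*(2*c - 1))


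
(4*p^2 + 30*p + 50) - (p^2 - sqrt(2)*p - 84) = 3*p^2 + sqrt(2)*p + 30*p + 134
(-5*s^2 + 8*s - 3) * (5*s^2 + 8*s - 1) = -25*s^4 + 54*s^2 - 32*s + 3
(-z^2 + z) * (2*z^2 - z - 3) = -2*z^4 + 3*z^3 + 2*z^2 - 3*z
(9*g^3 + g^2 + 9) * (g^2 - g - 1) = 9*g^5 - 8*g^4 - 10*g^3 + 8*g^2 - 9*g - 9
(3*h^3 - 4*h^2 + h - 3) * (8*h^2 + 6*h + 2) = 24*h^5 - 14*h^4 - 10*h^3 - 26*h^2 - 16*h - 6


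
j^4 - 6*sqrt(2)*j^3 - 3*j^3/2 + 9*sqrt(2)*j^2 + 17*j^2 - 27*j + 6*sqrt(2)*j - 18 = (j - 2)*(j + 1/2)*(j - 3*sqrt(2))^2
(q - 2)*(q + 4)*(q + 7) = q^3 + 9*q^2 + 6*q - 56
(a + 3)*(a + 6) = a^2 + 9*a + 18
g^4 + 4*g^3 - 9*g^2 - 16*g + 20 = (g - 2)*(g - 1)*(g + 2)*(g + 5)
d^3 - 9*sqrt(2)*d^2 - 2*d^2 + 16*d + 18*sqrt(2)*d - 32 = (d - 2)*(d - 8*sqrt(2))*(d - sqrt(2))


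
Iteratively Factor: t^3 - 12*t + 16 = (t - 2)*(t^2 + 2*t - 8) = (t - 2)*(t + 4)*(t - 2)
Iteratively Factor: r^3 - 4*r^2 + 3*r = (r - 3)*(r^2 - r) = (r - 3)*(r - 1)*(r)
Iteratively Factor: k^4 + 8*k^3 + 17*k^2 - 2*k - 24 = (k + 3)*(k^3 + 5*k^2 + 2*k - 8) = (k - 1)*(k + 3)*(k^2 + 6*k + 8) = (k - 1)*(k + 3)*(k + 4)*(k + 2)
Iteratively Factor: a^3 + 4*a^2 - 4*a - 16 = (a + 2)*(a^2 + 2*a - 8) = (a + 2)*(a + 4)*(a - 2)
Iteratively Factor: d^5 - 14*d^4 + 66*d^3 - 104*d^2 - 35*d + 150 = (d + 1)*(d^4 - 15*d^3 + 81*d^2 - 185*d + 150) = (d - 5)*(d + 1)*(d^3 - 10*d^2 + 31*d - 30) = (d - 5)*(d - 2)*(d + 1)*(d^2 - 8*d + 15) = (d - 5)^2*(d - 2)*(d + 1)*(d - 3)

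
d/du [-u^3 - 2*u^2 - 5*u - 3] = -3*u^2 - 4*u - 5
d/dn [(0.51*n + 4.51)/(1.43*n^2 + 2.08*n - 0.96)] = (0.7293*n^2 + 1.0608*n - (0.51*n + 4.51)*(2.86*n + 2.08) - 0.4896)/(1.43*n^2 + 2.08*n - 0.96)^2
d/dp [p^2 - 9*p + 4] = 2*p - 9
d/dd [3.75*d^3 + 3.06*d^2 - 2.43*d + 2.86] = 11.25*d^2 + 6.12*d - 2.43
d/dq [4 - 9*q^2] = -18*q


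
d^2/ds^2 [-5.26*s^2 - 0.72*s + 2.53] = -10.5200000000000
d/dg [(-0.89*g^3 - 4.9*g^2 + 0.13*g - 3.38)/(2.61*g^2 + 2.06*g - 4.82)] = (-2.3229*g^4 - 3.6668*g^3 + 2.4361*g^2 + 64.8796*g + 6.3362)/(6.8121*g^4 + 10.7532*g^3 - 20.9168*g^2 - 19.8584*g + 23.2324)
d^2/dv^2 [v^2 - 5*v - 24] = 2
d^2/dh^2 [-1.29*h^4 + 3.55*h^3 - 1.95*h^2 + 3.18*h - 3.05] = -15.48*h^2 + 21.3*h - 3.9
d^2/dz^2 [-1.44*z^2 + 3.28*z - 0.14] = -2.88000000000000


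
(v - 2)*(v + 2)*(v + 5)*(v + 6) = v^4 + 11*v^3 + 26*v^2 - 44*v - 120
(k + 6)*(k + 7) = k^2 + 13*k + 42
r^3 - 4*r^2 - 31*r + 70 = (r - 7)*(r - 2)*(r + 5)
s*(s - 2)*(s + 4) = s^3 + 2*s^2 - 8*s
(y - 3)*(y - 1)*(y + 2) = y^3 - 2*y^2 - 5*y + 6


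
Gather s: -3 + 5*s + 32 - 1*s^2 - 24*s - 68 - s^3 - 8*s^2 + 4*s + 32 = -s^3 - 9*s^2 - 15*s - 7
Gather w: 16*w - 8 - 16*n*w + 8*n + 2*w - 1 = 8*n + w*(18 - 16*n) - 9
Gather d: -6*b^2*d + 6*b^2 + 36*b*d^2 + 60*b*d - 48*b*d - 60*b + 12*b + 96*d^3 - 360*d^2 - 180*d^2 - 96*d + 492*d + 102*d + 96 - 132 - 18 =6*b^2 - 48*b + 96*d^3 + d^2*(36*b - 540) + d*(-6*b^2 + 12*b + 498) - 54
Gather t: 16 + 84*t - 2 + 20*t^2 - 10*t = 20*t^2 + 74*t + 14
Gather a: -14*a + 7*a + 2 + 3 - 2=3 - 7*a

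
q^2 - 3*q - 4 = (q - 4)*(q + 1)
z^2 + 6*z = z*(z + 6)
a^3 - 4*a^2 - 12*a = a*(a - 6)*(a + 2)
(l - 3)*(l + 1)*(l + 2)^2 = l^4 + 2*l^3 - 7*l^2 - 20*l - 12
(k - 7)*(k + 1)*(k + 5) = k^3 - k^2 - 37*k - 35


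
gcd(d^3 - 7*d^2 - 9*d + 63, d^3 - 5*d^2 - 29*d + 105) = d^2 - 10*d + 21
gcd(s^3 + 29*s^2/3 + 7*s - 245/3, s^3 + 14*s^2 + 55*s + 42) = s + 7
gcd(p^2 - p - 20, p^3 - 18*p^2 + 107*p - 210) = p - 5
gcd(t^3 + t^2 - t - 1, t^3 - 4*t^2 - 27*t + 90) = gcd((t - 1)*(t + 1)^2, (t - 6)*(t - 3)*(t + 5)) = 1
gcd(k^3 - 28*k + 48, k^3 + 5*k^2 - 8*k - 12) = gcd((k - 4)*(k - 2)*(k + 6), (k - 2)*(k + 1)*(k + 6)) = k^2 + 4*k - 12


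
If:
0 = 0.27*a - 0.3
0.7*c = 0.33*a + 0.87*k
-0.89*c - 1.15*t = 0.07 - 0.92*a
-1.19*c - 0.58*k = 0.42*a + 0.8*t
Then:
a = 1.11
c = -0.85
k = -1.11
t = 1.49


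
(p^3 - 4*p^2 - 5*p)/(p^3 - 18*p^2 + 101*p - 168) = p*(p^2 - 4*p - 5)/(p^3 - 18*p^2 + 101*p - 168)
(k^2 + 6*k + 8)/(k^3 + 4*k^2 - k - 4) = (k + 2)/(k^2 - 1)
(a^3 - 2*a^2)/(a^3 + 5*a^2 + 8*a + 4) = a^2*(a - 2)/(a^3 + 5*a^2 + 8*a + 4)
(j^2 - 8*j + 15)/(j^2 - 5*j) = (j - 3)/j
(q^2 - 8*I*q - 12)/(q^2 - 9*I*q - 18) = (q - 2*I)/(q - 3*I)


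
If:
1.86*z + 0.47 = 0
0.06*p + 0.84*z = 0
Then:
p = 3.54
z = -0.25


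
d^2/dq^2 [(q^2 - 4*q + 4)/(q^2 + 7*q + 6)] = 2*(-11*q^3 - 6*q^2 + 156*q + 376)/(q^6 + 21*q^5 + 165*q^4 + 595*q^3 + 990*q^2 + 756*q + 216)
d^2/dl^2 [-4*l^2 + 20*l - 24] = -8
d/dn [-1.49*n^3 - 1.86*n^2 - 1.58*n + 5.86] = -4.47*n^2 - 3.72*n - 1.58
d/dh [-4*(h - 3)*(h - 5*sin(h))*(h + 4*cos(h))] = 4*(h - 3)*(h - 5*sin(h))*(4*sin(h) - 1) + 4*(h - 3)*(h + 4*cos(h))*(5*cos(h) - 1) - 4*(h - 5*sin(h))*(h + 4*cos(h))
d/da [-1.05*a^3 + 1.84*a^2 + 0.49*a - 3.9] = -3.15*a^2 + 3.68*a + 0.49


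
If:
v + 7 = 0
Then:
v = -7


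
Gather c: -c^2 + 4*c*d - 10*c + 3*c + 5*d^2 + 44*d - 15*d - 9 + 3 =-c^2 + c*(4*d - 7) + 5*d^2 + 29*d - 6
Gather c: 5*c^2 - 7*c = 5*c^2 - 7*c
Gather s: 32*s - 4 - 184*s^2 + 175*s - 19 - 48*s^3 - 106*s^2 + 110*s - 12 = -48*s^3 - 290*s^2 + 317*s - 35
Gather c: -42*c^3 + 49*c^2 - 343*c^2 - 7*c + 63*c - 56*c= -42*c^3 - 294*c^2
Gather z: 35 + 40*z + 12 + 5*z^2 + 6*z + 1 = 5*z^2 + 46*z + 48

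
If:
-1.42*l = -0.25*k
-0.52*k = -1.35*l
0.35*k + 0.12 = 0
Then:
No Solution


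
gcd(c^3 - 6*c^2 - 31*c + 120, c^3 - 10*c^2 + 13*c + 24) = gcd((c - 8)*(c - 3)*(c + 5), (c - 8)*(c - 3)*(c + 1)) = c^2 - 11*c + 24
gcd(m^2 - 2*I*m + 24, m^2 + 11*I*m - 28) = m + 4*I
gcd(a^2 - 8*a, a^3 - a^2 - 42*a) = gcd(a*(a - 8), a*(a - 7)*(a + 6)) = a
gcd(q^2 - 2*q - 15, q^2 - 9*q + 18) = 1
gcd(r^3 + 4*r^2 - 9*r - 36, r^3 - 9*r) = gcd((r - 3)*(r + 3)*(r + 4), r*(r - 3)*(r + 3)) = r^2 - 9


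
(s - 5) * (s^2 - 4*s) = s^3 - 9*s^2 + 20*s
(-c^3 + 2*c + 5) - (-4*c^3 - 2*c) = 3*c^3 + 4*c + 5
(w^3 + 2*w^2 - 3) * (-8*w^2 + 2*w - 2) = -8*w^5 - 14*w^4 + 2*w^3 + 20*w^2 - 6*w + 6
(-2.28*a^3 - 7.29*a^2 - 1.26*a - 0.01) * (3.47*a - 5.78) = -7.9116*a^4 - 12.1179*a^3 + 37.764*a^2 + 7.2481*a + 0.0578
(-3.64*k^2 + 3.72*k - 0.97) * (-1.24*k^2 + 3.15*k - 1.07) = 4.5136*k^4 - 16.0788*k^3 + 16.8156*k^2 - 7.0359*k + 1.0379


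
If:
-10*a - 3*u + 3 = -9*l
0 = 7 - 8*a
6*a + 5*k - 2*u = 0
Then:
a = 7/8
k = 2*u/5 - 21/20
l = u/3 + 23/36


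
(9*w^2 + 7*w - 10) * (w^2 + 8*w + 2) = 9*w^4 + 79*w^3 + 64*w^2 - 66*w - 20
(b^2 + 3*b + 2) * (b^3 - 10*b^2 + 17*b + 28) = b^5 - 7*b^4 - 11*b^3 + 59*b^2 + 118*b + 56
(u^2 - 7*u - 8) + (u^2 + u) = 2*u^2 - 6*u - 8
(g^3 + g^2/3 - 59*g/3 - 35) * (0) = 0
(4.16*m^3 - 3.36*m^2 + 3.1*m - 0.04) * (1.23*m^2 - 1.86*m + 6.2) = 5.1168*m^5 - 11.8704*m^4 + 35.8546*m^3 - 26.6472*m^2 + 19.2944*m - 0.248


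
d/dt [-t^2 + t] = 1 - 2*t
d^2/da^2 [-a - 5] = 0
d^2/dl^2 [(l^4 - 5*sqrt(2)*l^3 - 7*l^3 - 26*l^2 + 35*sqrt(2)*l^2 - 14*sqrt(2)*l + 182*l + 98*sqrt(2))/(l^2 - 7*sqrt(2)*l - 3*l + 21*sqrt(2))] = 2*(l^6 - 21*sqrt(2)*l^5 - 9*l^5 + 189*sqrt(2)*l^4 + 321*l^4 - 2717*l^3 - 1277*sqrt(2)*l^3 + 8946*l^2 + 7665*sqrt(2)*l^2 - 25578*sqrt(2)*l - 20874*l + 32928 + 48706*sqrt(2))/(l^6 - 21*sqrt(2)*l^5 - 9*l^5 + 189*sqrt(2)*l^4 + 321*l^4 - 2673*l^3 - 1253*sqrt(2)*l^3 + 7938*l^2 + 6741*sqrt(2)*l^2 - 18522*sqrt(2)*l - 7938*l + 18522*sqrt(2))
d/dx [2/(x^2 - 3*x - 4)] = 2*(3 - 2*x)/(-x^2 + 3*x + 4)^2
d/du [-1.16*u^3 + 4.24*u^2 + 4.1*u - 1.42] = -3.48*u^2 + 8.48*u + 4.1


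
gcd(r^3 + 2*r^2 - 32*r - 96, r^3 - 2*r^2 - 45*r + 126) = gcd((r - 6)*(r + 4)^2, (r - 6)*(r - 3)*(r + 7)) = r - 6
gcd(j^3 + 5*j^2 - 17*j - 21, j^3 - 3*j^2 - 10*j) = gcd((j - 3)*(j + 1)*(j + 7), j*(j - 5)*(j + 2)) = 1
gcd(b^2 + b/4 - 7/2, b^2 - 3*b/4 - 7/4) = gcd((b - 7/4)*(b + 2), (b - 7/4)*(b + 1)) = b - 7/4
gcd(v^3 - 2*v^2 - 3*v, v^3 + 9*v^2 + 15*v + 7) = v + 1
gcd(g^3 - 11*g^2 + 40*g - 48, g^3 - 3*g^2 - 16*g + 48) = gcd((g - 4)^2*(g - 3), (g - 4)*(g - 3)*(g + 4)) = g^2 - 7*g + 12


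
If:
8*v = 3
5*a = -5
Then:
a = -1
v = 3/8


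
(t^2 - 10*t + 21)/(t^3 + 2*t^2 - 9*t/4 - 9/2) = 4*(t^2 - 10*t + 21)/(4*t^3 + 8*t^2 - 9*t - 18)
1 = 1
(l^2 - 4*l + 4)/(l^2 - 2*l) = (l - 2)/l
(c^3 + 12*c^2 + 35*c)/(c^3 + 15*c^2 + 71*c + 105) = c/(c + 3)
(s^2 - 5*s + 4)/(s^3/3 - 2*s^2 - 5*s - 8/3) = 3*(-s^2 + 5*s - 4)/(-s^3 + 6*s^2 + 15*s + 8)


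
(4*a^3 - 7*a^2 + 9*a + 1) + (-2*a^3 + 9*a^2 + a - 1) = 2*a^3 + 2*a^2 + 10*a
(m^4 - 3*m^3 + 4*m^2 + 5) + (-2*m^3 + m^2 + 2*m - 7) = m^4 - 5*m^3 + 5*m^2 + 2*m - 2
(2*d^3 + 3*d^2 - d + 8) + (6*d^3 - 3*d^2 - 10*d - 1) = 8*d^3 - 11*d + 7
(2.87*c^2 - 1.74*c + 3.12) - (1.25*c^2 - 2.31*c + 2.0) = 1.62*c^2 + 0.57*c + 1.12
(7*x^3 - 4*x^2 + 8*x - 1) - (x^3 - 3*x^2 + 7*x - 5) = 6*x^3 - x^2 + x + 4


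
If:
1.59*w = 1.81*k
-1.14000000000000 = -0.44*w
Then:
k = 2.28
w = 2.59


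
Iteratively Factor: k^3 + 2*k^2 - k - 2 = (k - 1)*(k^2 + 3*k + 2) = (k - 1)*(k + 1)*(k + 2)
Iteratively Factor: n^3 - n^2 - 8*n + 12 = (n - 2)*(n^2 + n - 6) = (n - 2)*(n + 3)*(n - 2)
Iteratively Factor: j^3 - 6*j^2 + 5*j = (j - 5)*(j^2 - j) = j*(j - 5)*(j - 1)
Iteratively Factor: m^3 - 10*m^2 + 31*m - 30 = (m - 5)*(m^2 - 5*m + 6) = (m - 5)*(m - 2)*(m - 3)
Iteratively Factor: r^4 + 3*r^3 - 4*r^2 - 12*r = (r + 3)*(r^3 - 4*r) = (r + 2)*(r + 3)*(r^2 - 2*r) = (r - 2)*(r + 2)*(r + 3)*(r)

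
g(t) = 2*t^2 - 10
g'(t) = 4*t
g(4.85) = 37.04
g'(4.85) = 19.40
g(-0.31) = -9.81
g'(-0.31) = -1.24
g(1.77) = -3.73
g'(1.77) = 7.08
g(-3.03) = 8.36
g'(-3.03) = -12.12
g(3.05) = 8.60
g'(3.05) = 12.20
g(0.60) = -9.28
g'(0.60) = 2.40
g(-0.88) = -8.45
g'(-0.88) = -3.52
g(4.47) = 29.96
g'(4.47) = 17.88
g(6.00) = 62.00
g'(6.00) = 24.00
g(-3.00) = 8.00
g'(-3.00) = -12.00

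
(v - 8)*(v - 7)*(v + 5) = v^3 - 10*v^2 - 19*v + 280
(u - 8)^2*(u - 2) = u^3 - 18*u^2 + 96*u - 128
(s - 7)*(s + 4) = s^2 - 3*s - 28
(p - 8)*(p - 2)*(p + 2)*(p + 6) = p^4 - 2*p^3 - 52*p^2 + 8*p + 192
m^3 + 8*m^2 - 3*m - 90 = (m - 3)*(m + 5)*(m + 6)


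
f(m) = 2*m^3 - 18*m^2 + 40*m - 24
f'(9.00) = 202.00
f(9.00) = 336.00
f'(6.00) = 40.00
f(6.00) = 0.00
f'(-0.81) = 73.10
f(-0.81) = -69.27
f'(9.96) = 276.65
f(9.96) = 564.87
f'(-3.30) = 224.14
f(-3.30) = -423.89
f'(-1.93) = 131.83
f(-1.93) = -182.63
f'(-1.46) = 105.35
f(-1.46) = -126.99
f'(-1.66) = 116.29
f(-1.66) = -149.15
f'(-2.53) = 169.49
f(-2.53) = -272.80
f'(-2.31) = 155.18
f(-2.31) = -237.10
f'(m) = 6*m^2 - 36*m + 40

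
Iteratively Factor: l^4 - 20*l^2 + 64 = (l - 4)*(l^3 + 4*l^2 - 4*l - 16) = (l - 4)*(l + 2)*(l^2 + 2*l - 8) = (l - 4)*(l - 2)*(l + 2)*(l + 4)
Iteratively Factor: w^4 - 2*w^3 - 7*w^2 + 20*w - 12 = (w - 1)*(w^3 - w^2 - 8*w + 12) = (w - 2)*(w - 1)*(w^2 + w - 6) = (w - 2)*(w - 1)*(w + 3)*(w - 2)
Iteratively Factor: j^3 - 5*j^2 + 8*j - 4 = (j - 1)*(j^2 - 4*j + 4) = (j - 2)*(j - 1)*(j - 2)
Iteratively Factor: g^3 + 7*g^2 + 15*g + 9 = (g + 1)*(g^2 + 6*g + 9) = (g + 1)*(g + 3)*(g + 3)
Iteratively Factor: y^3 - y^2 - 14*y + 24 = (y - 2)*(y^2 + y - 12) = (y - 2)*(y + 4)*(y - 3)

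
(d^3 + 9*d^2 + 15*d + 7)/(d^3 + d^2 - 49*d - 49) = (d + 1)/(d - 7)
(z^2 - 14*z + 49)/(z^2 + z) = (z^2 - 14*z + 49)/(z*(z + 1))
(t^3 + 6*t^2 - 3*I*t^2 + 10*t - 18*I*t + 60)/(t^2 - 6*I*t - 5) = (t^2 + 2*t*(3 + I) + 12*I)/(t - I)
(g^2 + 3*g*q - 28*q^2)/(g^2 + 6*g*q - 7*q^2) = (-g + 4*q)/(-g + q)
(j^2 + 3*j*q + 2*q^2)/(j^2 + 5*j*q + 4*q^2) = (j + 2*q)/(j + 4*q)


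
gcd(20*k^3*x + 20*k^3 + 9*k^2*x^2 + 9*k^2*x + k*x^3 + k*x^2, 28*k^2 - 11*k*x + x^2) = 1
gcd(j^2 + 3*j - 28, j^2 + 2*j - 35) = j + 7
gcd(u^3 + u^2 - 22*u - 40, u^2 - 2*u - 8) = u + 2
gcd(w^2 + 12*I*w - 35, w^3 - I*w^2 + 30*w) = w + 5*I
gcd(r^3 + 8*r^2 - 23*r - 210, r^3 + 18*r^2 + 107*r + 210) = r^2 + 13*r + 42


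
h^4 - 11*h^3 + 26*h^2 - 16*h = h*(h - 8)*(h - 2)*(h - 1)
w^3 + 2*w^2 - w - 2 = (w - 1)*(w + 1)*(w + 2)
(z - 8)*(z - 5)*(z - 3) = z^3 - 16*z^2 + 79*z - 120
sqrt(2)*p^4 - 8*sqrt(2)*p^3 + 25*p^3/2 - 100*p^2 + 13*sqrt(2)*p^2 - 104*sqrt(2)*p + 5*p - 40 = (p - 8)*(p + sqrt(2))*(p + 5*sqrt(2))*(sqrt(2)*p + 1/2)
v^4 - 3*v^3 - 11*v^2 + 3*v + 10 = (v - 5)*(v - 1)*(v + 1)*(v + 2)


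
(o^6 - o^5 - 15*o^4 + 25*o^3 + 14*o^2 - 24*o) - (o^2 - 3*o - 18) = o^6 - o^5 - 15*o^4 + 25*o^3 + 13*o^2 - 21*o + 18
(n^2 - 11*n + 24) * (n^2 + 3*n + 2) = n^4 - 8*n^3 - 7*n^2 + 50*n + 48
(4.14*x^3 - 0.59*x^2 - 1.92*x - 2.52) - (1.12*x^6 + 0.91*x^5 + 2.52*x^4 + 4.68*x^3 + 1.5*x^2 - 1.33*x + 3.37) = -1.12*x^6 - 0.91*x^5 - 2.52*x^4 - 0.54*x^3 - 2.09*x^2 - 0.59*x - 5.89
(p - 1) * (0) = 0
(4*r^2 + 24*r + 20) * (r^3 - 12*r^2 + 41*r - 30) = 4*r^5 - 24*r^4 - 104*r^3 + 624*r^2 + 100*r - 600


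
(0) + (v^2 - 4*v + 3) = v^2 - 4*v + 3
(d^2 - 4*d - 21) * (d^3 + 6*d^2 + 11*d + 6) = d^5 + 2*d^4 - 34*d^3 - 164*d^2 - 255*d - 126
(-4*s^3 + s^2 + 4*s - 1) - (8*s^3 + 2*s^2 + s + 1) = -12*s^3 - s^2 + 3*s - 2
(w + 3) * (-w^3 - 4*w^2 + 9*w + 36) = -w^4 - 7*w^3 - 3*w^2 + 63*w + 108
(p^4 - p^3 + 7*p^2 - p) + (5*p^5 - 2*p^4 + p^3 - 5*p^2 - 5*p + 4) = 5*p^5 - p^4 + 2*p^2 - 6*p + 4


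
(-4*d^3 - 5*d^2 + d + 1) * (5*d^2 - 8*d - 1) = -20*d^5 + 7*d^4 + 49*d^3 + 2*d^2 - 9*d - 1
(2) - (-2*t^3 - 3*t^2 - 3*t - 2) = 2*t^3 + 3*t^2 + 3*t + 4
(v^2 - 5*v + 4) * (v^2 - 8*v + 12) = v^4 - 13*v^3 + 56*v^2 - 92*v + 48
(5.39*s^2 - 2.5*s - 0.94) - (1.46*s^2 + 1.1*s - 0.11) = 3.93*s^2 - 3.6*s - 0.83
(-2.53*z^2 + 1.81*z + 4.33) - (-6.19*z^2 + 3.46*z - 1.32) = 3.66*z^2 - 1.65*z + 5.65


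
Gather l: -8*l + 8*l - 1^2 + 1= 0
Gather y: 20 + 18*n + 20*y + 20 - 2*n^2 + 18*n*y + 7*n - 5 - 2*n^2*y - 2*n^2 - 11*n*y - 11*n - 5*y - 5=-4*n^2 + 14*n + y*(-2*n^2 + 7*n + 15) + 30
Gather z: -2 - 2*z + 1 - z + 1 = -3*z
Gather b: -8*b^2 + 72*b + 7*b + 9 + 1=-8*b^2 + 79*b + 10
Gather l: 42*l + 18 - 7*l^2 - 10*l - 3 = -7*l^2 + 32*l + 15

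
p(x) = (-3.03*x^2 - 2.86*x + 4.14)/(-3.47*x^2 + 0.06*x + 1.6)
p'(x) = (-6.06*x - 2.86)/(-3.47*x^2 + 0.06*x + 1.6) + (6.94*x - 0.06)*(-3.03*x^2 - 2.86*x + 4.14)/(-3.47*x^2 + 0.06*x + 1.6)^2 = (-10.106*x^2 + 19.0356*x - 4.8244)/(12.0409*x^4 - 0.4164*x^3 - 11.1004*x^2 + 0.192*x + 2.56)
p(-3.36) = 0.54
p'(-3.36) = -0.13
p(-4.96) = 0.67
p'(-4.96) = -0.05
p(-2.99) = 0.49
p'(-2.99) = -0.17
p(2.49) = 1.10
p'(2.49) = -0.05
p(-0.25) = 3.41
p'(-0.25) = -5.46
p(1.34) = 1.13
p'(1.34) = 0.12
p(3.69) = 1.05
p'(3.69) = -0.03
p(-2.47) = 0.37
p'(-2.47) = -0.29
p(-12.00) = 0.80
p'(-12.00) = -0.01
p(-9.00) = 0.77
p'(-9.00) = -0.01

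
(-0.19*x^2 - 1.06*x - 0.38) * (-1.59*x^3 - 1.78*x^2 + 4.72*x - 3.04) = 0.3021*x^5 + 2.0236*x^4 + 1.5942*x^3 - 3.7492*x^2 + 1.4288*x + 1.1552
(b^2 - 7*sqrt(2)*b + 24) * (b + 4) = b^3 - 7*sqrt(2)*b^2 + 4*b^2 - 28*sqrt(2)*b + 24*b + 96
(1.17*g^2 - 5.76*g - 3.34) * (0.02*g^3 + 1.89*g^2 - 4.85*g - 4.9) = 0.0234*g^5 + 2.0961*g^4 - 16.6277*g^3 + 15.8904*g^2 + 44.423*g + 16.366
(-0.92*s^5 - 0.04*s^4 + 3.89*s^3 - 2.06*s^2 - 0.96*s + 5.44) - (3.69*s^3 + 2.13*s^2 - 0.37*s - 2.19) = -0.92*s^5 - 0.04*s^4 + 0.2*s^3 - 4.19*s^2 - 0.59*s + 7.63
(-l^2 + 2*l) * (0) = 0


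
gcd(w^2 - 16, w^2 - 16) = w^2 - 16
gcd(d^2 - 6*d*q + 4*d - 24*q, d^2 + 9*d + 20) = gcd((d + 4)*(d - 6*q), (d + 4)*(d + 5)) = d + 4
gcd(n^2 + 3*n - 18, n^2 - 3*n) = n - 3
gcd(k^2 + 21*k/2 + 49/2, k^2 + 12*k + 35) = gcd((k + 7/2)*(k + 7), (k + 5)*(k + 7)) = k + 7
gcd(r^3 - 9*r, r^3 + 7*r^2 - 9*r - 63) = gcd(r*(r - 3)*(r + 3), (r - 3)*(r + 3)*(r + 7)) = r^2 - 9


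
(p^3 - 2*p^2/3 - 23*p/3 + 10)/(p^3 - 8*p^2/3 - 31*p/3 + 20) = (p - 2)/(p - 4)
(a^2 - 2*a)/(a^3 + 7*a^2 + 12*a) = (a - 2)/(a^2 + 7*a + 12)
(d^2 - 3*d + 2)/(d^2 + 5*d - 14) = (d - 1)/(d + 7)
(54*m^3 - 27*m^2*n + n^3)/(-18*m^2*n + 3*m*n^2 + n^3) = (-3*m + n)/n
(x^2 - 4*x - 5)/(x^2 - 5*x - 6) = (x - 5)/(x - 6)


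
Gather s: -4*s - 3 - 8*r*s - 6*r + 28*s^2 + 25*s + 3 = -6*r + 28*s^2 + s*(21 - 8*r)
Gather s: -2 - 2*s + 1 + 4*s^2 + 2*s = 4*s^2 - 1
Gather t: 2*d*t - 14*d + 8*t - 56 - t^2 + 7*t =-14*d - t^2 + t*(2*d + 15) - 56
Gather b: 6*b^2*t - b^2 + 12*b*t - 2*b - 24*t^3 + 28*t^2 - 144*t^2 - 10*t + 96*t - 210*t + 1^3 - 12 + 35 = b^2*(6*t - 1) + b*(12*t - 2) - 24*t^3 - 116*t^2 - 124*t + 24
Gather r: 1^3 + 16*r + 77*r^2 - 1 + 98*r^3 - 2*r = 98*r^3 + 77*r^2 + 14*r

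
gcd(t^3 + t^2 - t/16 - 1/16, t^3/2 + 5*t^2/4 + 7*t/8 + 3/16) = 1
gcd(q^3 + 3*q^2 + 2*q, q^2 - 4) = q + 2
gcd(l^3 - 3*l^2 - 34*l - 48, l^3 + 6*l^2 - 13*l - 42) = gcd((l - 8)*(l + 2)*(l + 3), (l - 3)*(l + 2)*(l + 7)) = l + 2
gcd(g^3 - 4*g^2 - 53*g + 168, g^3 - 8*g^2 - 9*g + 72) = g^2 - 11*g + 24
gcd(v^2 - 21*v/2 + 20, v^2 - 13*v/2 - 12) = v - 8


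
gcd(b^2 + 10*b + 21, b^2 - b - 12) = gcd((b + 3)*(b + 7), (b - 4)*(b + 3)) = b + 3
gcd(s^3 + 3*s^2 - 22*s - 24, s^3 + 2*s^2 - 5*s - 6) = s + 1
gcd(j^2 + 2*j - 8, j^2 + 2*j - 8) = j^2 + 2*j - 8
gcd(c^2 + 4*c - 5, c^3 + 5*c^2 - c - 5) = c^2 + 4*c - 5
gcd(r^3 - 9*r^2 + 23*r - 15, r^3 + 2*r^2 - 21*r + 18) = r^2 - 4*r + 3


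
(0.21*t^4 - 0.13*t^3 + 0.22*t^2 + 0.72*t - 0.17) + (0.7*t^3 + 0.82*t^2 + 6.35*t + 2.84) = 0.21*t^4 + 0.57*t^3 + 1.04*t^2 + 7.07*t + 2.67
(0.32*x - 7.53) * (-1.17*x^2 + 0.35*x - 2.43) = -0.3744*x^3 + 8.9221*x^2 - 3.4131*x + 18.2979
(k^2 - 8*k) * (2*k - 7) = 2*k^3 - 23*k^2 + 56*k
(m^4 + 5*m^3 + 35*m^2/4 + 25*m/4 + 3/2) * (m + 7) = m^5 + 12*m^4 + 175*m^3/4 + 135*m^2/2 + 181*m/4 + 21/2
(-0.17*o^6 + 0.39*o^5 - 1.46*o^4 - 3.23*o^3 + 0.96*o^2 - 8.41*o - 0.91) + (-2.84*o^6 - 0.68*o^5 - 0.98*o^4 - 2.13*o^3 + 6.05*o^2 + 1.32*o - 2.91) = -3.01*o^6 - 0.29*o^5 - 2.44*o^4 - 5.36*o^3 + 7.01*o^2 - 7.09*o - 3.82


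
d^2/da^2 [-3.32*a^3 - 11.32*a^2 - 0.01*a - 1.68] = -19.92*a - 22.64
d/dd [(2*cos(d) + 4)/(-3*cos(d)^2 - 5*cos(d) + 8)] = 6*(sin(d)^2 - 4*cos(d) - 7)*sin(d)/(3*cos(d)^2 + 5*cos(d) - 8)^2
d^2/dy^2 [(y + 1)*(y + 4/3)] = 2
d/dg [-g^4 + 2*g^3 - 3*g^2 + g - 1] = -4*g^3 + 6*g^2 - 6*g + 1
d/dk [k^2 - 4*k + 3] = 2*k - 4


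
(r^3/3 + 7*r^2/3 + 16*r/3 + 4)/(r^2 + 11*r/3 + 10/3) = (r^2 + 5*r + 6)/(3*r + 5)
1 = 1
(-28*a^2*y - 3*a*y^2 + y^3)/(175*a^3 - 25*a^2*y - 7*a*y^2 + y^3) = y*(4*a + y)/(-25*a^2 + y^2)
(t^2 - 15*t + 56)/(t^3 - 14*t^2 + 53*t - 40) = (t - 7)/(t^2 - 6*t + 5)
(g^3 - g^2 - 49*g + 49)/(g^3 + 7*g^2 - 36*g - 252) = (g^2 - 8*g + 7)/(g^2 - 36)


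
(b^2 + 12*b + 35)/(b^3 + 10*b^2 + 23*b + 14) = (b + 5)/(b^2 + 3*b + 2)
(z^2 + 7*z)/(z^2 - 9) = z*(z + 7)/(z^2 - 9)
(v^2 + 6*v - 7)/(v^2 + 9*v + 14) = (v - 1)/(v + 2)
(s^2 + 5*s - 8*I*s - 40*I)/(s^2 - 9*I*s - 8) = (s + 5)/(s - I)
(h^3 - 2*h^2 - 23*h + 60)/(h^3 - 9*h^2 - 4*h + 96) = (h^2 + 2*h - 15)/(h^2 - 5*h - 24)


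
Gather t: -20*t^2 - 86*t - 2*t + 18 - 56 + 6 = -20*t^2 - 88*t - 32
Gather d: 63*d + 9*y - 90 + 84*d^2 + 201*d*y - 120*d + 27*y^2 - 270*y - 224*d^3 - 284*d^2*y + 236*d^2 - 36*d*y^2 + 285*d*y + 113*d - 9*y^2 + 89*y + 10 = -224*d^3 + d^2*(320 - 284*y) + d*(-36*y^2 + 486*y + 56) + 18*y^2 - 172*y - 80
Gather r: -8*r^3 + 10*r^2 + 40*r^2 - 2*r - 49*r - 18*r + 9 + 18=-8*r^3 + 50*r^2 - 69*r + 27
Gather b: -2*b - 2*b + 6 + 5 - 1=10 - 4*b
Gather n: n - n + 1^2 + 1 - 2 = 0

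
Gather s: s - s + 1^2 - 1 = 0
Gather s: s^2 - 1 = s^2 - 1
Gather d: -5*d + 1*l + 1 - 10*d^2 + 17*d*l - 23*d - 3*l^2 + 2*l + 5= -10*d^2 + d*(17*l - 28) - 3*l^2 + 3*l + 6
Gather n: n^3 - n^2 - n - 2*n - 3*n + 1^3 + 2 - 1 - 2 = n^3 - n^2 - 6*n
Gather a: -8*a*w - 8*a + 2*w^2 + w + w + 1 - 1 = a*(-8*w - 8) + 2*w^2 + 2*w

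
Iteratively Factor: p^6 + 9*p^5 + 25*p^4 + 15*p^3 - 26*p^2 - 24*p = (p + 4)*(p^5 + 5*p^4 + 5*p^3 - 5*p^2 - 6*p) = (p + 3)*(p + 4)*(p^4 + 2*p^3 - p^2 - 2*p) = (p + 2)*(p + 3)*(p + 4)*(p^3 - p) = (p - 1)*(p + 2)*(p + 3)*(p + 4)*(p^2 + p) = (p - 1)*(p + 1)*(p + 2)*(p + 3)*(p + 4)*(p)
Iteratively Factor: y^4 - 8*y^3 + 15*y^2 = (y)*(y^3 - 8*y^2 + 15*y) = y*(y - 3)*(y^2 - 5*y) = y*(y - 5)*(y - 3)*(y)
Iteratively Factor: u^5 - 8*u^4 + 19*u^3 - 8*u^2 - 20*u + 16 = (u + 1)*(u^4 - 9*u^3 + 28*u^2 - 36*u + 16) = (u - 2)*(u + 1)*(u^3 - 7*u^2 + 14*u - 8) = (u - 4)*(u - 2)*(u + 1)*(u^2 - 3*u + 2) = (u - 4)*(u - 2)^2*(u + 1)*(u - 1)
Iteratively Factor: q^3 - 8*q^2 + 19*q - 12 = (q - 1)*(q^2 - 7*q + 12) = (q - 3)*(q - 1)*(q - 4)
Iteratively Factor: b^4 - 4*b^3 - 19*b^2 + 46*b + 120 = (b + 2)*(b^3 - 6*b^2 - 7*b + 60) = (b - 5)*(b + 2)*(b^2 - b - 12) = (b - 5)*(b + 2)*(b + 3)*(b - 4)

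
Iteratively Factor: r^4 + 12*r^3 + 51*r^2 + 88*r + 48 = (r + 4)*(r^3 + 8*r^2 + 19*r + 12) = (r + 4)^2*(r^2 + 4*r + 3) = (r + 3)*(r + 4)^2*(r + 1)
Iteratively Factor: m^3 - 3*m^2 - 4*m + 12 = (m - 3)*(m^2 - 4) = (m - 3)*(m - 2)*(m + 2)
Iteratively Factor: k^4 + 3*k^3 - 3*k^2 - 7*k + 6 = (k + 3)*(k^3 - 3*k + 2) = (k + 2)*(k + 3)*(k^2 - 2*k + 1) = (k - 1)*(k + 2)*(k + 3)*(k - 1)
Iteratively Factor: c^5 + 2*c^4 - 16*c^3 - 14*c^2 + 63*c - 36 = (c - 1)*(c^4 + 3*c^3 - 13*c^2 - 27*c + 36) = (c - 1)*(c + 3)*(c^3 - 13*c + 12) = (c - 3)*(c - 1)*(c + 3)*(c^2 + 3*c - 4) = (c - 3)*(c - 1)^2*(c + 3)*(c + 4)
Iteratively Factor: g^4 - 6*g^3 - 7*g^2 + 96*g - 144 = (g - 4)*(g^3 - 2*g^2 - 15*g + 36) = (g - 4)*(g + 4)*(g^2 - 6*g + 9) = (g - 4)*(g - 3)*(g + 4)*(g - 3)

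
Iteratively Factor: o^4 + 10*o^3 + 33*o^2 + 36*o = (o + 3)*(o^3 + 7*o^2 + 12*o) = (o + 3)^2*(o^2 + 4*o) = o*(o + 3)^2*(o + 4)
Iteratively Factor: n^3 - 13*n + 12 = (n - 3)*(n^2 + 3*n - 4) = (n - 3)*(n + 4)*(n - 1)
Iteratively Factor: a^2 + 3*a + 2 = (a + 1)*(a + 2)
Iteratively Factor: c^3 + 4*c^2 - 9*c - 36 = (c - 3)*(c^2 + 7*c + 12) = (c - 3)*(c + 4)*(c + 3)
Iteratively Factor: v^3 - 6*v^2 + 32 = (v - 4)*(v^2 - 2*v - 8) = (v - 4)^2*(v + 2)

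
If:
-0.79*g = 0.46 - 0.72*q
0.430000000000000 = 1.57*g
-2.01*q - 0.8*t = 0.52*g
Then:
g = 0.27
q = 0.94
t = -2.54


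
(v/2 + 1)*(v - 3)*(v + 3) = v^3/2 + v^2 - 9*v/2 - 9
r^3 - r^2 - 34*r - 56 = (r - 7)*(r + 2)*(r + 4)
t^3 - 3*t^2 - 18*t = t*(t - 6)*(t + 3)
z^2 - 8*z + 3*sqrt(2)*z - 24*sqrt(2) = (z - 8)*(z + 3*sqrt(2))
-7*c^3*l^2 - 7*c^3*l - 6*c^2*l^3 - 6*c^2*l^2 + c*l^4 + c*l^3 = l*(-7*c + l)*(c + l)*(c*l + c)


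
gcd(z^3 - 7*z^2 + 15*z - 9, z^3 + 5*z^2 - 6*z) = z - 1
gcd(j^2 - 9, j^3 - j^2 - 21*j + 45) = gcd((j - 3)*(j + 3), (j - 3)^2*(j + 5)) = j - 3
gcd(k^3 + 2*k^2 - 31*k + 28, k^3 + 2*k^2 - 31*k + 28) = k^3 + 2*k^2 - 31*k + 28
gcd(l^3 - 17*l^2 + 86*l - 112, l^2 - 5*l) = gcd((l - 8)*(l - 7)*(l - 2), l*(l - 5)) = 1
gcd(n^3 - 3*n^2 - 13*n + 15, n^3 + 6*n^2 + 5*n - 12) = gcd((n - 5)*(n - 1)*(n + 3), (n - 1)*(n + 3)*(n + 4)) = n^2 + 2*n - 3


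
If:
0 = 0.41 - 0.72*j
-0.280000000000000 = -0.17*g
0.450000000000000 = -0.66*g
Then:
No Solution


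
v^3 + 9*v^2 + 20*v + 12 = (v + 1)*(v + 2)*(v + 6)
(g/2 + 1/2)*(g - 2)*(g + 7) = g^3/2 + 3*g^2 - 9*g/2 - 7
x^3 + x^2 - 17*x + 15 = (x - 3)*(x - 1)*(x + 5)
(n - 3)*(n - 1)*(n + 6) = n^3 + 2*n^2 - 21*n + 18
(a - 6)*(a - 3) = a^2 - 9*a + 18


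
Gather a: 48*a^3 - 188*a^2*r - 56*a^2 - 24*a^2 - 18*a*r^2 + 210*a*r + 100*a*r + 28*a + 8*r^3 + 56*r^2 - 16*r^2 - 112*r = 48*a^3 + a^2*(-188*r - 80) + a*(-18*r^2 + 310*r + 28) + 8*r^3 + 40*r^2 - 112*r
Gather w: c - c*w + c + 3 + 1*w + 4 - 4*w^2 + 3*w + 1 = 2*c - 4*w^2 + w*(4 - c) + 8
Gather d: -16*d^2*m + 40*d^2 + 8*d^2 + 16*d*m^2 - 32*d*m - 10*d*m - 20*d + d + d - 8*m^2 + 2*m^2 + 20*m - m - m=d^2*(48 - 16*m) + d*(16*m^2 - 42*m - 18) - 6*m^2 + 18*m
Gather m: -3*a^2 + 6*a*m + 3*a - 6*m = -3*a^2 + 3*a + m*(6*a - 6)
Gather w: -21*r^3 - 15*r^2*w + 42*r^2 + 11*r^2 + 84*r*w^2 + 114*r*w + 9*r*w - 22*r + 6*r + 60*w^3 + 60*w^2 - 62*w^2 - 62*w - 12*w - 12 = -21*r^3 + 53*r^2 - 16*r + 60*w^3 + w^2*(84*r - 2) + w*(-15*r^2 + 123*r - 74) - 12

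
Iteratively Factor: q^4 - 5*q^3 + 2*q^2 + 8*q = (q - 4)*(q^3 - q^2 - 2*q) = (q - 4)*(q + 1)*(q^2 - 2*q) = q*(q - 4)*(q + 1)*(q - 2)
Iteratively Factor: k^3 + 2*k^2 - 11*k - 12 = (k + 4)*(k^2 - 2*k - 3) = (k + 1)*(k + 4)*(k - 3)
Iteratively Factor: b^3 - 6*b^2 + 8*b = (b - 4)*(b^2 - 2*b) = b*(b - 4)*(b - 2)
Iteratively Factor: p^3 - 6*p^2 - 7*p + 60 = (p - 4)*(p^2 - 2*p - 15) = (p - 4)*(p + 3)*(p - 5)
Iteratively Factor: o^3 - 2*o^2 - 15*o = (o + 3)*(o^2 - 5*o) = o*(o + 3)*(o - 5)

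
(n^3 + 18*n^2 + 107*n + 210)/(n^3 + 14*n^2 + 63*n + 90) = (n + 7)/(n + 3)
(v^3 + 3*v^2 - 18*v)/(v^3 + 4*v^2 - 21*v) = (v + 6)/(v + 7)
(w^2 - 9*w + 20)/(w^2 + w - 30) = (w - 4)/(w + 6)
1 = 1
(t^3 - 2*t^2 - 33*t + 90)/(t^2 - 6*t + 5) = (t^2 + 3*t - 18)/(t - 1)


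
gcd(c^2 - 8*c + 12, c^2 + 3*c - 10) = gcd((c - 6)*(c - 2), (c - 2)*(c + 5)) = c - 2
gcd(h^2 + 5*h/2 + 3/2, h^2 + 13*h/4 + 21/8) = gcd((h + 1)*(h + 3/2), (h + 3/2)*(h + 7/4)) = h + 3/2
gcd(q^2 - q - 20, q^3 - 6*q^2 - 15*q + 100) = q^2 - q - 20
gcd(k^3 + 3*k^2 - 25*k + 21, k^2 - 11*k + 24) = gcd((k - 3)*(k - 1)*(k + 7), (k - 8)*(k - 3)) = k - 3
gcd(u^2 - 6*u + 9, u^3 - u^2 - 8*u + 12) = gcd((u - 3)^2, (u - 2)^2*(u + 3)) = 1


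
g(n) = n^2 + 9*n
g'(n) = 2*n + 9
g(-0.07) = -0.63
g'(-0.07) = 8.86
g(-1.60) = -11.84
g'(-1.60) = 5.80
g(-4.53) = -20.25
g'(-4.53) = -0.06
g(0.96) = 9.56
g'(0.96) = 10.92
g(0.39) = 3.66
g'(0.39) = 9.78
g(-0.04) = -0.36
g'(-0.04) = 8.92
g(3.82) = 48.97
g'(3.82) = 16.64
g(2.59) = 30.02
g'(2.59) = 14.18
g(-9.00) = 0.00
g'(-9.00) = -9.00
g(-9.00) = 0.00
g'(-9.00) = -9.00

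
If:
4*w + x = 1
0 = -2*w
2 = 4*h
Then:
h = 1/2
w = 0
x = 1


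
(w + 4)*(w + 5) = w^2 + 9*w + 20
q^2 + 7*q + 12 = (q + 3)*(q + 4)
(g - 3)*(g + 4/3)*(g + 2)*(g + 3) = g^4 + 10*g^3/3 - 19*g^2/3 - 30*g - 24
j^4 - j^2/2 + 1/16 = (j - 1/2)^2*(j + 1/2)^2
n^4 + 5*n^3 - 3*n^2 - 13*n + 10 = (n - 1)^2*(n + 2)*(n + 5)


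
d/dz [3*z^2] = 6*z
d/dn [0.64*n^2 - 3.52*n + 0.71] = 1.28*n - 3.52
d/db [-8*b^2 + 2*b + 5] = 2 - 16*b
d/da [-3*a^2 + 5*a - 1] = 5 - 6*a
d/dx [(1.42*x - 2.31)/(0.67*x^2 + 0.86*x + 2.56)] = (-0.9514*x^2 + 3.0954*x + 5.6218)/(0.4489*x^4 + 1.1524*x^3 + 4.17*x^2 + 4.4032*x + 6.5536)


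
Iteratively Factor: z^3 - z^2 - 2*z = (z + 1)*(z^2 - 2*z) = z*(z + 1)*(z - 2)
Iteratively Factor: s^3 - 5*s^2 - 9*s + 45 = (s - 5)*(s^2 - 9) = (s - 5)*(s - 3)*(s + 3)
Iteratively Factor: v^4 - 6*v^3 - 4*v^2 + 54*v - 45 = (v - 5)*(v^3 - v^2 - 9*v + 9) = (v - 5)*(v - 1)*(v^2 - 9) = (v - 5)*(v - 1)*(v + 3)*(v - 3)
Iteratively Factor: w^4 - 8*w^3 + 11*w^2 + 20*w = (w + 1)*(w^3 - 9*w^2 + 20*w) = (w - 4)*(w + 1)*(w^2 - 5*w) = (w - 5)*(w - 4)*(w + 1)*(w)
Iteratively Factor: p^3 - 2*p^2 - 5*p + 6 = (p - 1)*(p^2 - p - 6) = (p - 1)*(p + 2)*(p - 3)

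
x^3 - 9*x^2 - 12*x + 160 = (x - 8)*(x - 5)*(x + 4)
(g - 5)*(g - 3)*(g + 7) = g^3 - g^2 - 41*g + 105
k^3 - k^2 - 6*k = k*(k - 3)*(k + 2)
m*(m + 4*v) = m^2 + 4*m*v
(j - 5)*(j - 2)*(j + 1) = j^3 - 6*j^2 + 3*j + 10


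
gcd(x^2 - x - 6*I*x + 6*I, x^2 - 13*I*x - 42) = x - 6*I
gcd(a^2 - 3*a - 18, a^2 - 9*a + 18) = a - 6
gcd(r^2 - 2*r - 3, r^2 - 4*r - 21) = 1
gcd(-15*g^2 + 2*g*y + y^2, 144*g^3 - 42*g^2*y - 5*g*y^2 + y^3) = -3*g + y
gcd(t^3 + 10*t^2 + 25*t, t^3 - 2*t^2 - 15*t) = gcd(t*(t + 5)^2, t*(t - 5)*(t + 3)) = t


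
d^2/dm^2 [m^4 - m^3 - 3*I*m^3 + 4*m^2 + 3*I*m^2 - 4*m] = 12*m^2 + m*(-6 - 18*I) + 8 + 6*I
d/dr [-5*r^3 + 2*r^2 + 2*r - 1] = -15*r^2 + 4*r + 2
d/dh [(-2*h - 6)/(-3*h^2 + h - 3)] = 2*(3*h^2 - h - (h + 3)*(6*h - 1) + 3)/(3*h^2 - h + 3)^2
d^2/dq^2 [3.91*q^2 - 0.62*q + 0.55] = 7.82000000000000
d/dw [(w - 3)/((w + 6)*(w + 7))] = (-w^2 + 6*w + 81)/(w^4 + 26*w^3 + 253*w^2 + 1092*w + 1764)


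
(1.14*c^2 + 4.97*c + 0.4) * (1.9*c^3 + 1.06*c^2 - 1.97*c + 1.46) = 2.166*c^5 + 10.6514*c^4 + 3.7824*c^3 - 7.7025*c^2 + 6.4682*c + 0.584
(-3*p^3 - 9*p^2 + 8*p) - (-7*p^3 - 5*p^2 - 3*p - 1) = 4*p^3 - 4*p^2 + 11*p + 1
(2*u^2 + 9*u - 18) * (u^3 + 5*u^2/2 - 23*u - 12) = 2*u^5 + 14*u^4 - 83*u^3/2 - 276*u^2 + 306*u + 216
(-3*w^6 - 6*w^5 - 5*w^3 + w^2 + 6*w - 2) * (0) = 0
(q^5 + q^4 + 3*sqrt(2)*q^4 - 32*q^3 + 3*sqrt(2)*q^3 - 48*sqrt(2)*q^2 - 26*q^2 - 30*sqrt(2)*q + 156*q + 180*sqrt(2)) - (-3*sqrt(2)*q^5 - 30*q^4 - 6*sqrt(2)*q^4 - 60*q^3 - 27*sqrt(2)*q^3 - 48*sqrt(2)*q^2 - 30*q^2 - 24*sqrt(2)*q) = q^5 + 3*sqrt(2)*q^5 + 9*sqrt(2)*q^4 + 31*q^4 + 28*q^3 + 30*sqrt(2)*q^3 + 4*q^2 - 6*sqrt(2)*q + 156*q + 180*sqrt(2)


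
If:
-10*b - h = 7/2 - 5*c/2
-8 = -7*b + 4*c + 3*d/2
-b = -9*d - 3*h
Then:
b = -3*h/25 - 408/275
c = -2*h/25 - 1247/275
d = -26*h/75 - 136/825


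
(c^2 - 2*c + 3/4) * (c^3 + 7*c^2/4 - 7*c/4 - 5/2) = c^5 - c^4/4 - 9*c^3/2 + 37*c^2/16 + 59*c/16 - 15/8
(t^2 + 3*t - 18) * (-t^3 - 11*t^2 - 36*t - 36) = -t^5 - 14*t^4 - 51*t^3 + 54*t^2 + 540*t + 648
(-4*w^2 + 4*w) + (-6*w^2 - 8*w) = -10*w^2 - 4*w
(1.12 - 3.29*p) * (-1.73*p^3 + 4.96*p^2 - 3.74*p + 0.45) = 5.6917*p^4 - 18.256*p^3 + 17.8598*p^2 - 5.6693*p + 0.504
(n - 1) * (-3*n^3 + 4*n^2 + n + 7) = -3*n^4 + 7*n^3 - 3*n^2 + 6*n - 7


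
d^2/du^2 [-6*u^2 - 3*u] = -12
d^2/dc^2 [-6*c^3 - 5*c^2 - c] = -36*c - 10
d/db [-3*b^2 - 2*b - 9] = -6*b - 2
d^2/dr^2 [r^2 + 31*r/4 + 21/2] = 2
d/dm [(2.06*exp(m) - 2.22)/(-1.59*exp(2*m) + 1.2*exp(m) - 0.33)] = (3.2754*exp(2*m) - 7.0596*exp(m) + 1.9842)*exp(m)/(2.5281*exp(4*m) - 3.816*exp(3*m) + 2.4894*exp(2*m) - 0.792*exp(m) + 0.1089)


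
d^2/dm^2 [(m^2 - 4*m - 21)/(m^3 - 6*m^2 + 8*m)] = 2*(m^6 - 12*m^5 - 78*m^4 + 944*m^3 - 2772*m^2 + 3024*m - 1344)/(m^3*(m^6 - 18*m^5 + 132*m^4 - 504*m^3 + 1056*m^2 - 1152*m + 512))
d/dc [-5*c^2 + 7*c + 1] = 7 - 10*c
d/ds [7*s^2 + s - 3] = 14*s + 1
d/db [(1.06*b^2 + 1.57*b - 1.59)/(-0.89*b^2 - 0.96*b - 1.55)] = (0.3797*b^2 - 6.1162*b - 3.9599)/(0.7921*b^4 + 1.7088*b^3 + 3.6806*b^2 + 2.976*b + 2.4025)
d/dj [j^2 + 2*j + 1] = 2*j + 2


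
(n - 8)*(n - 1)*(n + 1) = n^3 - 8*n^2 - n + 8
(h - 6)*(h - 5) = h^2 - 11*h + 30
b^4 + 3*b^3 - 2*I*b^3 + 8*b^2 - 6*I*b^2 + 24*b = b*(b + 3)*(b - 4*I)*(b + 2*I)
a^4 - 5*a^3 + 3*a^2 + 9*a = a*(a - 3)^2*(a + 1)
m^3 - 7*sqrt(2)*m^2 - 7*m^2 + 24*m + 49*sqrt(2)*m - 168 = (m - 7)*(m - 4*sqrt(2))*(m - 3*sqrt(2))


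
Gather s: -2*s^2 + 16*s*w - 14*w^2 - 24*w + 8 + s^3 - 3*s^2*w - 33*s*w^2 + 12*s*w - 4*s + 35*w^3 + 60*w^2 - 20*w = s^3 + s^2*(-3*w - 2) + s*(-33*w^2 + 28*w - 4) + 35*w^3 + 46*w^2 - 44*w + 8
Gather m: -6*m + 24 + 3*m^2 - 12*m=3*m^2 - 18*m + 24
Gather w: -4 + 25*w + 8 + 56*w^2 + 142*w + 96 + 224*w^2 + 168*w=280*w^2 + 335*w + 100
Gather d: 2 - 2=0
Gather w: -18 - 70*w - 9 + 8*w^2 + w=8*w^2 - 69*w - 27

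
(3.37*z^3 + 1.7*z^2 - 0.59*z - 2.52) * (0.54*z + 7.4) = 1.8198*z^4 + 25.856*z^3 + 12.2614*z^2 - 5.7268*z - 18.648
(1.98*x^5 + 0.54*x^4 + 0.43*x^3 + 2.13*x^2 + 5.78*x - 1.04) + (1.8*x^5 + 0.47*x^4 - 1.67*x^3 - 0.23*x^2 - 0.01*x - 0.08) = 3.78*x^5 + 1.01*x^4 - 1.24*x^3 + 1.9*x^2 + 5.77*x - 1.12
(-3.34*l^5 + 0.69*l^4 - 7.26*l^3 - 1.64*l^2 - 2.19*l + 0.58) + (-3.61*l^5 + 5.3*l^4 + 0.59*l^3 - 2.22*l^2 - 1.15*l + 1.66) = -6.95*l^5 + 5.99*l^4 - 6.67*l^3 - 3.86*l^2 - 3.34*l + 2.24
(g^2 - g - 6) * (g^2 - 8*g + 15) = g^4 - 9*g^3 + 17*g^2 + 33*g - 90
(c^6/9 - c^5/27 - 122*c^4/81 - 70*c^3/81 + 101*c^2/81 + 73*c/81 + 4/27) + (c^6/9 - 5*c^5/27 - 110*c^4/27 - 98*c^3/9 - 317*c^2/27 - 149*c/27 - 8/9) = 2*c^6/9 - 2*c^5/9 - 452*c^4/81 - 952*c^3/81 - 850*c^2/81 - 374*c/81 - 20/27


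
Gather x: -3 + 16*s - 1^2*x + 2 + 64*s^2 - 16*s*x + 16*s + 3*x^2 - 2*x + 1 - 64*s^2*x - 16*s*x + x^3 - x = 64*s^2 + 32*s + x^3 + 3*x^2 + x*(-64*s^2 - 32*s - 4)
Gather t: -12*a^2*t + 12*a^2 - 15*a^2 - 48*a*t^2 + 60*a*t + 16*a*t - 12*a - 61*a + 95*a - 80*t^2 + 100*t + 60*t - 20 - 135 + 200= -3*a^2 + 22*a + t^2*(-48*a - 80) + t*(-12*a^2 + 76*a + 160) + 45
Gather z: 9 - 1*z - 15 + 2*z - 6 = z - 12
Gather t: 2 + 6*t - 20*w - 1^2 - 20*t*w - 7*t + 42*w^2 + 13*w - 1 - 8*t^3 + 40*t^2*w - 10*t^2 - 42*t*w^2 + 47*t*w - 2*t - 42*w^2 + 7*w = -8*t^3 + t^2*(40*w - 10) + t*(-42*w^2 + 27*w - 3)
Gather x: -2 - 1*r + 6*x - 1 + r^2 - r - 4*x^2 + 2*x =r^2 - 2*r - 4*x^2 + 8*x - 3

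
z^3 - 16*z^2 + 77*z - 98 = (z - 7)^2*(z - 2)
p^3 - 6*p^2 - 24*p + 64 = (p - 8)*(p - 2)*(p + 4)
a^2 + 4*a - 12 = (a - 2)*(a + 6)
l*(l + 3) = l^2 + 3*l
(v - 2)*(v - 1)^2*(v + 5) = v^4 + v^3 - 15*v^2 + 23*v - 10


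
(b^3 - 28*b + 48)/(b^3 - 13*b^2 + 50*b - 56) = (b + 6)/(b - 7)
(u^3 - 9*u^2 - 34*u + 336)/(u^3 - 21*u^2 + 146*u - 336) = (u + 6)/(u - 6)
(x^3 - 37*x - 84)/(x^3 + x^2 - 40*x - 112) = (x + 3)/(x + 4)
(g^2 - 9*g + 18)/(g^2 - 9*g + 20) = (g^2 - 9*g + 18)/(g^2 - 9*g + 20)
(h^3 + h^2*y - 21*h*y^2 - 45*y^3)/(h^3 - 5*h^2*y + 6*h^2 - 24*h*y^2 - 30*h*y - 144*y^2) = (-h^2 + 2*h*y + 15*y^2)/(-h^2 + 8*h*y - 6*h + 48*y)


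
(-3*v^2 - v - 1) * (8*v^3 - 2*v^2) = -24*v^5 - 2*v^4 - 6*v^3 + 2*v^2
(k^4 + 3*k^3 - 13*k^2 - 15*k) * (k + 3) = k^5 + 6*k^4 - 4*k^3 - 54*k^2 - 45*k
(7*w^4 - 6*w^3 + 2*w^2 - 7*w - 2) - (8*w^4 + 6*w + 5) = -w^4 - 6*w^3 + 2*w^2 - 13*w - 7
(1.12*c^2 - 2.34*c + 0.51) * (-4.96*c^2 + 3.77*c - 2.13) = -5.5552*c^4 + 15.8288*c^3 - 13.737*c^2 + 6.9069*c - 1.0863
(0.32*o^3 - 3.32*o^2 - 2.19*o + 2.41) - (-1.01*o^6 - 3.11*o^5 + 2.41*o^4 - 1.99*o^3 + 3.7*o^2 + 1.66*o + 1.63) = 1.01*o^6 + 3.11*o^5 - 2.41*o^4 + 2.31*o^3 - 7.02*o^2 - 3.85*o + 0.78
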